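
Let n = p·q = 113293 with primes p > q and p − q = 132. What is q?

Since p = q + 132, we have 113293 = q(q + 132), so q² + 132q − 113293 = 0.
Discriminant: 132² + 4·113293 = 17424 + 453172 = 470596; √470596 = 686.
q = (−132 + 686)/2 = 277, and p = q + 132 = 409.
Check: 277 · 409 = 113293.

277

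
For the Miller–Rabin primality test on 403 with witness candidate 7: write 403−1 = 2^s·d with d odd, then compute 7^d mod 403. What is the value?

190

403 − 1 = 402 = 2^1 · 201, so d = 201.
7^1 ≡ 7 (mod 403)
7^2 ≡ 7^2 = 49 ≡ 49 (mod 403)
7^4 ≡ 49^2 = 2401 ≡ 386 (mod 403)
7^8 ≡ 386^2 = 148996 ≡ 289 (mod 403)
7^16 ≡ 289^2 = 83521 ≡ 100 (mod 403)
7^32 ≡ 100^2 = 10000 ≡ 328 (mod 403)
7^64 ≡ 328^2 = 107584 ≡ 386 (mod 403)
7^128 ≡ 386^2 = 148996 ≡ 289 (mod 403)
201 = 128 + 64 + 8 + 1 in binary powers of 2.
So 7^201 ≡ 289 · 386 · 289 · 7 ≡ 190 (mod 403).
Squaring chain: 190; never reaches −1, so base 7 is a Miller–Rabin witness that 403 is composite.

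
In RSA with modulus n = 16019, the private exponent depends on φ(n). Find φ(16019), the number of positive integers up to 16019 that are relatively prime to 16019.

15744

Factor: 16019 = 83 · 193.
φ(16019) = (83−1) · (193−1) = 82 · 192 = 15744.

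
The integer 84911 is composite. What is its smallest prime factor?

19

84911 is odd.
Digit sum 23, not divisible by 3.
Ends in 1: not divisible by 5.
7: 84911 = 7·12130 + 1
11: 84911 = 11·7719 + 2
13: 84911 = 13·6531 + 8
17: 84911 = 17·4994 + 13
19: 84911 = 19·4469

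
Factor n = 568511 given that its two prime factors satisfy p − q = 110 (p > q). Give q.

701

Since p = q + 110, we have 568511 = q(q + 110), so q² + 110q − 568511 = 0.
Discriminant: 110² + 4·568511 = 12100 + 2274044 = 2286144; √2286144 = 1512.
q = (−110 + 1512)/2 = 701, and p = q + 110 = 811.
Check: 701 · 811 = 568511.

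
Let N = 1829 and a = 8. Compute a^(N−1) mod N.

1349

8^1 ≡ 8 (mod 1829)
8^2 ≡ 8^2 = 64 ≡ 64 (mod 1829)
8^4 ≡ 64^2 = 4096 ≡ 438 (mod 1829)
8^8 ≡ 438^2 = 191844 ≡ 1628 (mod 1829)
8^16 ≡ 1628^2 = 2650384 ≡ 163 (mod 1829)
8^32 ≡ 163^2 = 26569 ≡ 963 (mod 1829)
8^64 ≡ 963^2 = 927369 ≡ 66 (mod 1829)
8^128 ≡ 66^2 = 4356 ≡ 698 (mod 1829)
8^256 ≡ 698^2 = 487204 ≡ 690 (mod 1829)
8^512 ≡ 690^2 = 476100 ≡ 560 (mod 1829)
8^1024 ≡ 560^2 = 313600 ≡ 841 (mod 1829)
1828 = 1024 + 512 + 256 + 32 + 4 in binary powers of 2.
So 8^1828 ≡ 841 · 560 · 690 · 963 · 438 ≡ 1349 (mod 1829).
Since 1349 ≠ 1, base 8 is a Fermat witness: 1829 is composite.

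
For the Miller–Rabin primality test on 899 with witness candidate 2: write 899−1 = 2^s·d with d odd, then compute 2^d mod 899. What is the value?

899 − 1 = 898 = 2^1 · 449, so d = 449.
2^1 ≡ 2 (mod 899)
2^2 ≡ 2^2 = 4 ≡ 4 (mod 899)
2^4 ≡ 4^2 = 16 ≡ 16 (mod 899)
2^8 ≡ 16^2 = 256 ≡ 256 (mod 899)
2^16 ≡ 256^2 = 65536 ≡ 808 (mod 899)
2^32 ≡ 808^2 = 652864 ≡ 190 (mod 899)
2^64 ≡ 190^2 = 36100 ≡ 140 (mod 899)
2^128 ≡ 140^2 = 19600 ≡ 721 (mod 899)
2^256 ≡ 721^2 = 519841 ≡ 219 (mod 899)
449 = 256 + 128 + 64 + 1 in binary powers of 2.
So 2^449 ≡ 219 · 721 · 140 · 2 ≡ 698 (mod 899).
Squaring chain: 698; never reaches −1, so base 2 is a Miller–Rabin witness that 899 is composite.

698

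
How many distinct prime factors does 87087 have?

87087 = 3 · 29029
29029 = 7 · 4147
4147 = 11 · 377
377 = 13 · 29
87087 = 3 · 7 · 11 · 13 · 29, which has 5 distinct prime factors.

5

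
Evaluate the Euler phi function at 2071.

1944

Factor: 2071 = 19 · 109.
φ(2071) = (19−1) · (109−1) = 18 · 108 = 1944.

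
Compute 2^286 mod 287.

2^1 ≡ 2 (mod 287)
2^2 ≡ 2^2 = 4 ≡ 4 (mod 287)
2^4 ≡ 4^2 = 16 ≡ 16 (mod 287)
2^8 ≡ 16^2 = 256 ≡ 256 (mod 287)
2^16 ≡ 256^2 = 65536 ≡ 100 (mod 287)
2^32 ≡ 100^2 = 10000 ≡ 242 (mod 287)
2^64 ≡ 242^2 = 58564 ≡ 16 (mod 287)
2^128 ≡ 16^2 = 256 ≡ 256 (mod 287)
2^256 ≡ 256^2 = 65536 ≡ 100 (mod 287)
286 = 256 + 16 + 8 + 4 + 2 in binary powers of 2.
So 2^286 ≡ 100 · 100 · 256 · 16 · 4 ≡ 23 (mod 287).
Since 23 ≠ 1, base 2 is a Fermat witness: 287 is composite.

23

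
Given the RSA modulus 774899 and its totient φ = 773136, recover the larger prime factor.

937

φ(n) = (p−1)(q−1) = n − (p+q) + 1, so p + q = 774899 − 773136 + 1 = 1764.
p and q are the roots of t² − 1764t + 774899 = 0.
Discriminant: 1764² − 4·774899 = 3111696 − 3099596 = 12100; √12100 = 110.
q = (1764 − 110)/2 = 827, p = (1764 + 110)/2 = 937.
Check: 827 · 937 = 774899.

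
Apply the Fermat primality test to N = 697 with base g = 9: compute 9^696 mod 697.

9^1 ≡ 9 (mod 697)
9^2 ≡ 9^2 = 81 ≡ 81 (mod 697)
9^4 ≡ 81^2 = 6561 ≡ 288 (mod 697)
9^8 ≡ 288^2 = 82944 ≡ 1 (mod 697)
9^16 ≡ 1^2 = 1 ≡ 1 (mod 697)
9^32 ≡ 1^2 = 1 ≡ 1 (mod 697)
9^64 ≡ 1^2 = 1 ≡ 1 (mod 697)
9^128 ≡ 1^2 = 1 ≡ 1 (mod 697)
9^256 ≡ 1^2 = 1 ≡ 1 (mod 697)
9^512 ≡ 1^2 = 1 ≡ 1 (mod 697)
696 = 512 + 128 + 32 + 16 + 8 in binary powers of 2.
So 9^696 ≡ 1 · 1 · 1 · 1 · 1 ≡ 1 (mod 697).
Since the result is 1, base 9 gives no evidence that 697 is composite.

1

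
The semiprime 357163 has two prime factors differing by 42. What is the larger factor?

619

Since p = q + 42, we have 357163 = q(q + 42), so q² + 42q − 357163 = 0.
Discriminant: 42² + 4·357163 = 1764 + 1428652 = 1430416; √1430416 = 1196.
q = (−42 + 1196)/2 = 577, and p = q + 42 = 619.
Check: 577 · 619 = 357163.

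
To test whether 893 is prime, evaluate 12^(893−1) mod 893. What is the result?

12^1 ≡ 12 (mod 893)
12^2 ≡ 12^2 = 144 ≡ 144 (mod 893)
12^4 ≡ 144^2 = 20736 ≡ 197 (mod 893)
12^8 ≡ 197^2 = 38809 ≡ 410 (mod 893)
12^16 ≡ 410^2 = 168100 ≡ 216 (mod 893)
12^32 ≡ 216^2 = 46656 ≡ 220 (mod 893)
12^64 ≡ 220^2 = 48400 ≡ 178 (mod 893)
12^128 ≡ 178^2 = 31684 ≡ 429 (mod 893)
12^256 ≡ 429^2 = 184041 ≡ 83 (mod 893)
12^512 ≡ 83^2 = 6889 ≡ 638 (mod 893)
892 = 512 + 256 + 64 + 32 + 16 + 8 + 4 in binary powers of 2.
So 12^892 ≡ 638 · 83 · 178 · 220 · 216 · 410 · 197 ≡ 178 (mod 893).
Since 178 ≠ 1, base 12 is a Fermat witness: 893 is composite.

178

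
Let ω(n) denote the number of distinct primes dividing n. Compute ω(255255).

255255 = 3 · 85085
85085 = 5 · 17017
17017 = 7 · 2431
2431 = 11 · 221
221 = 13 · 17
255255 = 3 · 5 · 7 · 11 · 13 · 17, which has 6 distinct prime factors.

6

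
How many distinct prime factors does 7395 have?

4

7395 = 3 · 2465
2465 = 5 · 493
493 = 17 · 29
7395 = 3 · 5 · 17 · 29, which has 4 distinct prime factors.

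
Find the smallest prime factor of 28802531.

28802531 is odd.
Digit sum 29, not divisible by 3.
Ends in 1: not divisible by 5.
7: 28802531 = 7·4114647 + 2
11: 28802531 = 11·2618411 + 10
13: 28802531 = 13·2215579 + 4
17: 28802531 = 17·1694266 + 9
19: 28802531 = 19·1515922 + 13
23: 28802531 = 23·1252283 + 22
29: 28802531 = 29·993190 + 21
31: 28802531 = 31·929113 + 28
37: 28802531 = 37·778446 + 29
41: 28802531 = 41·702500 + 31
43: 28802531 = 43·669826 + 13
47: 28802531 = 47·612819 + 38
53: 28802531 = 53·543443 + 52
59: 28802531 = 59·488178 + 29
61: 28802531 = 61·472172 + 39
67: 28802531 = 67·429888 + 35
71: 28802531 = 71·405669 + 32
73: 28802531 = 73·394555 + 16
79: 28802531 = 79·364589

79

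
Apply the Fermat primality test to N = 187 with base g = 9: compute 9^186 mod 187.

9^1 ≡ 9 (mod 187)
9^2 ≡ 9^2 = 81 ≡ 81 (mod 187)
9^4 ≡ 81^2 = 6561 ≡ 16 (mod 187)
9^8 ≡ 16^2 = 256 ≡ 69 (mod 187)
9^16 ≡ 69^2 = 4761 ≡ 86 (mod 187)
9^32 ≡ 86^2 = 7396 ≡ 103 (mod 187)
9^64 ≡ 103^2 = 10609 ≡ 137 (mod 187)
9^128 ≡ 137^2 = 18769 ≡ 69 (mod 187)
186 = 128 + 32 + 16 + 8 + 2 in binary powers of 2.
So 9^186 ≡ 69 · 103 · 86 · 69 · 81 ≡ 64 (mod 187).
Since 64 ≠ 1, base 9 is a Fermat witness: 187 is composite.

64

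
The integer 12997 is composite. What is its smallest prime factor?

41

12997 is odd.
Digit sum 28, not divisible by 3.
Ends in 7: not divisible by 5.
7: 12997 = 7·1856 + 5
11: 12997 = 11·1181 + 6
13: 12997 = 13·999 + 10
17: 12997 = 17·764 + 9
19: 12997 = 19·684 + 1
23: 12997 = 23·565 + 2
29: 12997 = 29·448 + 5
31: 12997 = 31·419 + 8
37: 12997 = 37·351 + 10
41: 12997 = 41·317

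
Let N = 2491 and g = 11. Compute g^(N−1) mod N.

1353

11^1 ≡ 11 (mod 2491)
11^2 ≡ 11^2 = 121 ≡ 121 (mod 2491)
11^4 ≡ 121^2 = 14641 ≡ 2186 (mod 2491)
11^8 ≡ 2186^2 = 4778596 ≡ 858 (mod 2491)
11^16 ≡ 858^2 = 736164 ≡ 1319 (mod 2491)
11^32 ≡ 1319^2 = 1739761 ≡ 1043 (mod 2491)
11^64 ≡ 1043^2 = 1087849 ≡ 1773 (mod 2491)
11^128 ≡ 1773^2 = 3143529 ≡ 2378 (mod 2491)
11^256 ≡ 2378^2 = 5654884 ≡ 314 (mod 2491)
11^512 ≡ 314^2 = 98596 ≡ 1447 (mod 2491)
11^1024 ≡ 1447^2 = 2093809 ≡ 1369 (mod 2491)
11^2048 ≡ 1369^2 = 1874161 ≡ 929 (mod 2491)
2490 = 2048 + 256 + 128 + 32 + 16 + 8 + 2 in binary powers of 2.
So 11^2490 ≡ 929 · 314 · 2378 · 1043 · 1319 · 858 · 121 ≡ 1353 (mod 2491).
Since 1353 ≠ 1, base 11 is a Fermat witness: 2491 is composite.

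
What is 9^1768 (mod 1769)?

9^1 ≡ 9 (mod 1769)
9^2 ≡ 9^2 = 81 ≡ 81 (mod 1769)
9^4 ≡ 81^2 = 6561 ≡ 1254 (mod 1769)
9^8 ≡ 1254^2 = 1572516 ≡ 1644 (mod 1769)
9^16 ≡ 1644^2 = 2702736 ≡ 1473 (mod 1769)
9^32 ≡ 1473^2 = 2169729 ≡ 935 (mod 1769)
9^64 ≡ 935^2 = 874225 ≡ 339 (mod 1769)
9^128 ≡ 339^2 = 114921 ≡ 1705 (mod 1769)
9^256 ≡ 1705^2 = 2907025 ≡ 558 (mod 1769)
9^512 ≡ 558^2 = 311364 ≡ 20 (mod 1769)
9^1024 ≡ 20^2 = 400 ≡ 400 (mod 1769)
1768 = 1024 + 512 + 128 + 64 + 32 + 8 in binary powers of 2.
So 9^1768 ≡ 400 · 20 · 1705 · 339 · 935 · 1644 ≡ 790 (mod 1769).
Since 790 ≠ 1, base 9 is a Fermat witness: 1769 is composite.

790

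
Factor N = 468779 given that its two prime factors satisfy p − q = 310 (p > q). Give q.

547

Since p = q + 310, we have 468779 = q(q + 310), so q² + 310q − 468779 = 0.
Discriminant: 310² + 4·468779 = 96100 + 1875116 = 1971216; √1971216 = 1404.
q = (−310 + 1404)/2 = 547, and p = q + 310 = 857.
Check: 547 · 857 = 468779.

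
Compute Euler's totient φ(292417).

270912

Factor: 292417 = 17 · 103 · 167.
φ(292417) = (17−1) · (103−1) · (167−1) = 16 · 102 · 166 = 270912.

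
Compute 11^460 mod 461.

11^1 ≡ 11 (mod 461)
11^2 ≡ 11^2 = 121 ≡ 121 (mod 461)
11^4 ≡ 121^2 = 14641 ≡ 350 (mod 461)
11^8 ≡ 350^2 = 122500 ≡ 335 (mod 461)
11^16 ≡ 335^2 = 112225 ≡ 202 (mod 461)
11^32 ≡ 202^2 = 40804 ≡ 236 (mod 461)
11^64 ≡ 236^2 = 55696 ≡ 376 (mod 461)
11^128 ≡ 376^2 = 141376 ≡ 310 (mod 461)
11^256 ≡ 310^2 = 96100 ≡ 212 (mod 461)
460 = 256 + 128 + 64 + 8 + 4 in binary powers of 2.
So 11^460 ≡ 212 · 310 · 376 · 335 · 350 ≡ 1 (mod 461).
Since the result is 1, base 11 gives no evidence that 461 is composite.

1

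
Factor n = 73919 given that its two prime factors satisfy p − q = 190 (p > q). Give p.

383

Since p = q + 190, we have 73919 = q(q + 190), so q² + 190q − 73919 = 0.
Discriminant: 190² + 4·73919 = 36100 + 295676 = 331776; √331776 = 576.
q = (−190 + 576)/2 = 193, and p = q + 190 = 383.
Check: 193 · 383 = 73919.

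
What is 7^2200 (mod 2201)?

7^1 ≡ 7 (mod 2201)
7^2 ≡ 7^2 = 49 ≡ 49 (mod 2201)
7^4 ≡ 49^2 = 2401 ≡ 200 (mod 2201)
7^8 ≡ 200^2 = 40000 ≡ 382 (mod 2201)
7^16 ≡ 382^2 = 145924 ≡ 658 (mod 2201)
7^32 ≡ 658^2 = 432964 ≡ 1568 (mod 2201)
7^64 ≡ 1568^2 = 2458624 ≡ 107 (mod 2201)
7^128 ≡ 107^2 = 11449 ≡ 444 (mod 2201)
7^256 ≡ 444^2 = 197136 ≡ 1247 (mod 2201)
7^512 ≡ 1247^2 = 1555009 ≡ 1103 (mod 2201)
7^1024 ≡ 1103^2 = 1216609 ≡ 1657 (mod 2201)
7^2048 ≡ 1657^2 = 2745649 ≡ 1002 (mod 2201)
2200 = 2048 + 128 + 16 + 8 in binary powers of 2.
So 7^2200 ≡ 1002 · 444 · 658 · 382 ≡ 955 (mod 2201).
Since 955 ≠ 1, base 7 is a Fermat witness: 2201 is composite.

955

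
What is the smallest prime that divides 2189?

2189 is odd.
Digit sum 20, not divisible by 3.
Ends in 9: not divisible by 5.
7: 2189 = 7·312 + 5
11: 2189 = 11·199

11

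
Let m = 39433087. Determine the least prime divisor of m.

79

39433087 is odd.
Digit sum 37, not divisible by 3.
Ends in 7: not divisible by 5.
7: 39433087 = 7·5633298 + 1
11: 39433087 = 11·3584826 + 1
13: 39433087 = 13·3033314 + 5
17: 39433087 = 17·2319593 + 6
19: 39433087 = 19·2075425 + 12
23: 39433087 = 23·1714482 + 1
29: 39433087 = 29·1359761 + 18
31: 39433087 = 31·1272035 + 2
37: 39433087 = 37·1065759 + 4
41: 39433087 = 41·961782 + 25
43: 39433087 = 43·917048 + 23
47: 39433087 = 47·839001 + 40
53: 39433087 = 53·744020 + 27
59: 39433087 = 59·668357 + 24
61: 39433087 = 61·646444 + 3
67: 39433087 = 67·588553 + 36
71: 39433087 = 71·555395 + 42
73: 39433087 = 73·540179 + 20
79: 39433087 = 79·499153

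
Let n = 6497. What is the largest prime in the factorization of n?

89

6497 = 73 · 89
89 is prime.
So 6497 = 73 · 89; the largest prime factor is 89.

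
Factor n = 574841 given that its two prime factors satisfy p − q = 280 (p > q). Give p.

911

Since p = q + 280, we have 574841 = q(q + 280), so q² + 280q − 574841 = 0.
Discriminant: 280² + 4·574841 = 78400 + 2299364 = 2377764; √2377764 = 1542.
q = (−280 + 1542)/2 = 631, and p = q + 280 = 911.
Check: 631 · 911 = 574841.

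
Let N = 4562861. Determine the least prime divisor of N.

61

4562861 is odd.
Digit sum 32, not divisible by 3.
Ends in 1: not divisible by 5.
7: 4562861 = 7·651837 + 2
11: 4562861 = 11·414805 + 6
13: 4562861 = 13·350989 + 4
17: 4562861 = 17·268403 + 10
19: 4562861 = 19·240150 + 11
23: 4562861 = 23·198385 + 6
29: 4562861 = 29·157340 + 1
31: 4562861 = 31·147189 + 2
37: 4562861 = 37·123320 + 21
41: 4562861 = 41·111289 + 12
43: 4562861 = 43·106113 + 2
47: 4562861 = 47·97082 + 7
53: 4562861 = 53·86091 + 38
59: 4562861 = 59·77336 + 37
61: 4562861 = 61·74801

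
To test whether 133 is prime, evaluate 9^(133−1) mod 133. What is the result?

9^1 ≡ 9 (mod 133)
9^2 ≡ 9^2 = 81 ≡ 81 (mod 133)
9^4 ≡ 81^2 = 6561 ≡ 44 (mod 133)
9^8 ≡ 44^2 = 1936 ≡ 74 (mod 133)
9^16 ≡ 74^2 = 5476 ≡ 23 (mod 133)
9^32 ≡ 23^2 = 529 ≡ 130 (mod 133)
9^64 ≡ 130^2 = 16900 ≡ 9 (mod 133)
9^128 ≡ 9^2 = 81 ≡ 81 (mod 133)
132 = 128 + 4 in binary powers of 2.
So 9^132 ≡ 81 · 44 ≡ 106 (mod 133).
Since 106 ≠ 1, base 9 is a Fermat witness: 133 is composite.

106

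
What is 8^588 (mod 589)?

419

8^1 ≡ 8 (mod 589)
8^2 ≡ 8^2 = 64 ≡ 64 (mod 589)
8^4 ≡ 64^2 = 4096 ≡ 562 (mod 589)
8^8 ≡ 562^2 = 315844 ≡ 140 (mod 589)
8^16 ≡ 140^2 = 19600 ≡ 163 (mod 589)
8^32 ≡ 163^2 = 26569 ≡ 64 (mod 589)
8^64 ≡ 64^2 = 4096 ≡ 562 (mod 589)
8^128 ≡ 562^2 = 315844 ≡ 140 (mod 589)
8^256 ≡ 140^2 = 19600 ≡ 163 (mod 589)
8^512 ≡ 163^2 = 26569 ≡ 64 (mod 589)
588 = 512 + 64 + 8 + 4 in binary powers of 2.
So 8^588 ≡ 64 · 562 · 140 · 562 ≡ 419 (mod 589).
Since 419 ≠ 1, base 8 is a Fermat witness: 589 is composite.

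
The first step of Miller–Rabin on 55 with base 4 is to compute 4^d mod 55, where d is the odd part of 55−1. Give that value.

49

55 − 1 = 54 = 2^1 · 27, so d = 27.
4^1 ≡ 4 (mod 55)
4^2 ≡ 4^2 = 16 ≡ 16 (mod 55)
4^4 ≡ 16^2 = 256 ≡ 36 (mod 55)
4^8 ≡ 36^2 = 1296 ≡ 31 (mod 55)
4^16 ≡ 31^2 = 961 ≡ 26 (mod 55)
27 = 16 + 8 + 2 + 1 in binary powers of 2.
So 4^27 ≡ 26 · 31 · 16 · 4 ≡ 49 (mod 55).
Squaring chain: 49; never reaches −1, so base 4 is a Miller–Rabin witness that 55 is composite.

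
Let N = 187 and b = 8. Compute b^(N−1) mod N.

47

8^1 ≡ 8 (mod 187)
8^2 ≡ 8^2 = 64 ≡ 64 (mod 187)
8^4 ≡ 64^2 = 4096 ≡ 169 (mod 187)
8^8 ≡ 169^2 = 28561 ≡ 137 (mod 187)
8^16 ≡ 137^2 = 18769 ≡ 69 (mod 187)
8^32 ≡ 69^2 = 4761 ≡ 86 (mod 187)
8^64 ≡ 86^2 = 7396 ≡ 103 (mod 187)
8^128 ≡ 103^2 = 10609 ≡ 137 (mod 187)
186 = 128 + 32 + 16 + 8 + 2 in binary powers of 2.
So 8^186 ≡ 137 · 86 · 69 · 137 · 64 ≡ 47 (mod 187).
Since 47 ≠ 1, base 8 is a Fermat witness: 187 is composite.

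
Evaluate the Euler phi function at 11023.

10800

Factor: 11023 = 73 · 151.
φ(11023) = (73−1) · (151−1) = 72 · 150 = 10800.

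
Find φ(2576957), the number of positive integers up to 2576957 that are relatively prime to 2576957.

2518992

Factor: 2576957 = 103 · 127 · 197.
φ(2576957) = (103−1) · (127−1) · (197−1) = 102 · 126 · 196 = 2518992.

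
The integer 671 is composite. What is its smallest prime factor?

671 is odd.
Digit sum 14, not divisible by 3.
Ends in 1: not divisible by 5.
7: 671 = 7·95 + 6
11: 671 = 11·61

11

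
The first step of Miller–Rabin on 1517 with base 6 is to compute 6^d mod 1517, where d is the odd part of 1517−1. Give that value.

1141

1517 − 1 = 1516 = 2^2 · 379, so d = 379.
6^1 ≡ 6 (mod 1517)
6^2 ≡ 6^2 = 36 ≡ 36 (mod 1517)
6^4 ≡ 36^2 = 1296 ≡ 1296 (mod 1517)
6^8 ≡ 1296^2 = 1679616 ≡ 297 (mod 1517)
6^16 ≡ 297^2 = 88209 ≡ 223 (mod 1517)
6^32 ≡ 223^2 = 49729 ≡ 1185 (mod 1517)
6^64 ≡ 1185^2 = 1404225 ≡ 1000 (mod 1517)
6^128 ≡ 1000^2 = 1000000 ≡ 297 (mod 1517)
6^256 ≡ 297^2 = 88209 ≡ 223 (mod 1517)
379 = 256 + 64 + 32 + 16 + 8 + 2 + 1 in binary powers of 2.
So 6^379 ≡ 223 · 1000 · 1185 · 223 · 297 · 36 · 6 ≡ 1141 (mod 1517).
Squaring chain: 1141 → 295; never reaches −1, so base 6 is a Miller–Rabin witness that 1517 is composite.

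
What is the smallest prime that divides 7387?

7387 is odd.
Digit sum 25, not divisible by 3.
Ends in 7: not divisible by 5.
7: 7387 = 7·1055 + 2
11: 7387 = 11·671 + 6
13: 7387 = 13·568 + 3
17: 7387 = 17·434 + 9
19: 7387 = 19·388 + 15
23: 7387 = 23·321 + 4
29: 7387 = 29·254 + 21
31: 7387 = 31·238 + 9
37: 7387 = 37·199 + 24
41: 7387 = 41·180 + 7
43: 7387 = 43·171 + 34
47: 7387 = 47·157 + 8
53: 7387 = 53·139 + 20
59: 7387 = 59·125 + 12
61: 7387 = 61·121 + 6
67: 7387 = 67·110 + 17
71: 7387 = 71·104 + 3
73: 7387 = 73·101 + 14
79: 7387 = 79·93 + 40
83: 7387 = 83·89

83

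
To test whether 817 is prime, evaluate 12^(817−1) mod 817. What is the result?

12^1 ≡ 12 (mod 817)
12^2 ≡ 12^2 = 144 ≡ 144 (mod 817)
12^4 ≡ 144^2 = 20736 ≡ 311 (mod 817)
12^8 ≡ 311^2 = 96721 ≡ 315 (mod 817)
12^16 ≡ 315^2 = 99225 ≡ 368 (mod 817)
12^32 ≡ 368^2 = 135424 ≡ 619 (mod 817)
12^64 ≡ 619^2 = 383161 ≡ 805 (mod 817)
12^128 ≡ 805^2 = 648025 ≡ 144 (mod 817)
12^256 ≡ 144^2 = 20736 ≡ 311 (mod 817)
12^512 ≡ 311^2 = 96721 ≡ 315 (mod 817)
816 = 512 + 256 + 32 + 16 in binary powers of 2.
So 12^816 ≡ 315 · 311 · 619 · 368 ≡ 704 (mod 817).
Since 704 ≠ 1, base 12 is a Fermat witness: 817 is composite.

704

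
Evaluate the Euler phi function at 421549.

391680

Factor: 421549 = 17 · 137 · 181.
φ(421549) = (17−1) · (137−1) · (181−1) = 16 · 136 · 180 = 391680.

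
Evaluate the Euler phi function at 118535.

Factor: 118535 = 5 · 151 · 157.
φ(118535) = (5−1) · (151−1) · (157−1) = 4 · 150 · 156 = 93600.

93600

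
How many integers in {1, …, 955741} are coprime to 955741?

Factor: 955741 = 59 · 97 · 167.
φ(955741) = (59−1) · (97−1) · (167−1) = 58 · 96 · 166 = 924288.

924288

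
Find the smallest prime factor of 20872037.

79

20872037 is odd.
Digit sum 29, not divisible by 3.
Ends in 7: not divisible by 5.
7: 20872037 = 7·2981719 + 4
11: 20872037 = 11·1897457 + 10
13: 20872037 = 13·1605541 + 4
17: 20872037 = 17·1227766 + 15
19: 20872037 = 19·1098528 + 5
23: 20872037 = 23·907479 + 20
29: 20872037 = 29·719725 + 12
31: 20872037 = 31·673291 + 16
37: 20872037 = 37·564109 + 4
41: 20872037 = 41·509074 + 3
43: 20872037 = 43·485396 + 9
47: 20872037 = 47·444085 + 42
53: 20872037 = 53·393812 + 1
59: 20872037 = 59·353763 + 20
61: 20872037 = 61·342164 + 33
67: 20872037 = 67·311522 + 63
71: 20872037 = 71·293972 + 25
73: 20872037 = 73·285918 + 23
79: 20872037 = 79·264203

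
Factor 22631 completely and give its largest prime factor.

61

22631 = 7 · 3233
3233 = 53 · 61
61 is prime.
So 22631 = 7 · 53 · 61; the largest prime factor is 61.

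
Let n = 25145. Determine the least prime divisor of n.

5

25145 is odd.
Digit sum 17, not divisible by 3.
Ends in 5: divisible by 5.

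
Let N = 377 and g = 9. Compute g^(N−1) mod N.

256

9^1 ≡ 9 (mod 377)
9^2 ≡ 9^2 = 81 ≡ 81 (mod 377)
9^4 ≡ 81^2 = 6561 ≡ 152 (mod 377)
9^8 ≡ 152^2 = 23104 ≡ 107 (mod 377)
9^16 ≡ 107^2 = 11449 ≡ 139 (mod 377)
9^32 ≡ 139^2 = 19321 ≡ 94 (mod 377)
9^64 ≡ 94^2 = 8836 ≡ 165 (mod 377)
9^128 ≡ 165^2 = 27225 ≡ 81 (mod 377)
9^256 ≡ 81^2 = 6561 ≡ 152 (mod 377)
376 = 256 + 64 + 32 + 16 + 8 in binary powers of 2.
So 9^376 ≡ 152 · 165 · 94 · 139 · 107 ≡ 256 (mod 377).
Since 256 ≠ 1, base 9 is a Fermat witness: 377 is composite.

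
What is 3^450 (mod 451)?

419

3^1 ≡ 3 (mod 451)
3^2 ≡ 3^2 = 9 ≡ 9 (mod 451)
3^4 ≡ 9^2 = 81 ≡ 81 (mod 451)
3^8 ≡ 81^2 = 6561 ≡ 247 (mod 451)
3^16 ≡ 247^2 = 61009 ≡ 124 (mod 451)
3^32 ≡ 124^2 = 15376 ≡ 42 (mod 451)
3^64 ≡ 42^2 = 1764 ≡ 411 (mod 451)
3^128 ≡ 411^2 = 168921 ≡ 247 (mod 451)
3^256 ≡ 247^2 = 61009 ≡ 124 (mod 451)
450 = 256 + 128 + 64 + 2 in binary powers of 2.
So 3^450 ≡ 124 · 247 · 411 · 9 ≡ 419 (mod 451).
Since 419 ≠ 1, base 3 is a Fermat witness: 451 is composite.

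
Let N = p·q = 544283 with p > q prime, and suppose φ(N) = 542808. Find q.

719

φ(n) = (p−1)(q−1) = n − (p+q) + 1, so p + q = 544283 − 542808 + 1 = 1476.
p and q are the roots of t² − 1476t + 544283 = 0.
Discriminant: 1476² − 4·544283 = 2178576 − 2177132 = 1444; √1444 = 38.
q = (1476 − 38)/2 = 719, p = (1476 + 38)/2 = 757.
Check: 719 · 757 = 544283.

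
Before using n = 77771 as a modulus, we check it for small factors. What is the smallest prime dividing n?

83

77771 is odd.
Digit sum 29, not divisible by 3.
Ends in 1: not divisible by 5.
7: 77771 = 7·11110 + 1
11: 77771 = 11·7070 + 1
13: 77771 = 13·5982 + 5
17: 77771 = 17·4574 + 13
19: 77771 = 19·4093 + 4
23: 77771 = 23·3381 + 8
29: 77771 = 29·2681 + 22
31: 77771 = 31·2508 + 23
37: 77771 = 37·2101 + 34
41: 77771 = 41·1896 + 35
43: 77771 = 43·1808 + 27
47: 77771 = 47·1654 + 33
53: 77771 = 53·1467 + 20
59: 77771 = 59·1318 + 9
61: 77771 = 61·1274 + 57
67: 77771 = 67·1160 + 51
71: 77771 = 71·1095 + 26
73: 77771 = 73·1065 + 26
79: 77771 = 79·984 + 35
83: 77771 = 83·937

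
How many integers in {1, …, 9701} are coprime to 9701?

Factor: 9701 = 89 · 109.
φ(9701) = (89−1) · (109−1) = 88 · 108 = 9504.

9504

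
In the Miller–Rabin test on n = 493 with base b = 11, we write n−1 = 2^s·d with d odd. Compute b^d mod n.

493 − 1 = 492 = 2^2 · 123, so d = 123.
11^1 ≡ 11 (mod 493)
11^2 ≡ 11^2 = 121 ≡ 121 (mod 493)
11^4 ≡ 121^2 = 14641 ≡ 344 (mod 493)
11^8 ≡ 344^2 = 118336 ≡ 16 (mod 493)
11^16 ≡ 16^2 = 256 ≡ 256 (mod 493)
11^32 ≡ 256^2 = 65536 ≡ 460 (mod 493)
11^64 ≡ 460^2 = 211600 ≡ 103 (mod 493)
123 = 64 + 32 + 16 + 8 + 2 + 1 in binary powers of 2.
So 11^123 ≡ 103 · 460 · 256 · 16 · 121 · 11 ≡ 97 (mod 493).
Squaring chain: 97 → 42; never reaches −1, so base 11 is a Miller–Rabin witness that 493 is composite.

97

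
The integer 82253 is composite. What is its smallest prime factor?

82253 is odd.
Digit sum 20, not divisible by 3.
Ends in 3: not divisible by 5.
7: 82253 = 7·11750 + 3
11: 82253 = 11·7477 + 6
13: 82253 = 13·6327 + 2
17: 82253 = 17·4838 + 7
19: 82253 = 19·4329 + 2
23: 82253 = 23·3576 + 5
29: 82253 = 29·2836 + 9
31: 82253 = 31·2653 + 10
37: 82253 = 37·2223 + 2
41: 82253 = 41·2006 + 7
43: 82253 = 43·1912 + 37
47: 82253 = 47·1750 + 3
53: 82253 = 53·1551 + 50
59: 82253 = 59·1394 + 7
61: 82253 = 61·1348 + 25
67: 82253 = 67·1227 + 44
71: 82253 = 71·1158 + 35
73: 82253 = 73·1126 + 55
79: 82253 = 79·1041 + 14
83: 82253 = 83·991

83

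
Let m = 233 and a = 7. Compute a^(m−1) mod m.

1

7^1 ≡ 7 (mod 233)
7^2 ≡ 7^2 = 49 ≡ 49 (mod 233)
7^4 ≡ 49^2 = 2401 ≡ 71 (mod 233)
7^8 ≡ 71^2 = 5041 ≡ 148 (mod 233)
7^16 ≡ 148^2 = 21904 ≡ 2 (mod 233)
7^32 ≡ 2^2 = 4 ≡ 4 (mod 233)
7^64 ≡ 4^2 = 16 ≡ 16 (mod 233)
7^128 ≡ 16^2 = 256 ≡ 23 (mod 233)
232 = 128 + 64 + 32 + 8 in binary powers of 2.
So 7^232 ≡ 23 · 16 · 4 · 148 ≡ 1 (mod 233).
Since the result is 1, base 7 gives no evidence that 233 is composite.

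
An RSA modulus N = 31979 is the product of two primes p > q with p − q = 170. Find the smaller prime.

Since p = q + 170, we have 31979 = q(q + 170), so q² + 170q − 31979 = 0.
Discriminant: 170² + 4·31979 = 28900 + 127916 = 156816; √156816 = 396.
q = (−170 + 396)/2 = 113, and p = q + 170 = 283.
Check: 113 · 283 = 31979.

113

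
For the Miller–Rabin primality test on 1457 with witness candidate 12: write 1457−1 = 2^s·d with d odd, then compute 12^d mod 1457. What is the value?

1457 − 1 = 1456 = 2^4 · 91, so d = 91.
12^1 ≡ 12 (mod 1457)
12^2 ≡ 12^2 = 144 ≡ 144 (mod 1457)
12^4 ≡ 144^2 = 20736 ≡ 338 (mod 1457)
12^8 ≡ 338^2 = 114244 ≡ 598 (mod 1457)
12^16 ≡ 598^2 = 357604 ≡ 639 (mod 1457)
12^32 ≡ 639^2 = 408321 ≡ 361 (mod 1457)
12^64 ≡ 361^2 = 130321 ≡ 648 (mod 1457)
91 = 64 + 16 + 8 + 2 + 1 in binary powers of 2.
So 12^91 ≡ 648 · 639 · 598 · 144 · 12 ≡ 756 (mod 1457).
Squaring chain: 756 → 392 → 679 → 629; never reaches −1, so base 12 is a Miller–Rabin witness that 1457 is composite.

756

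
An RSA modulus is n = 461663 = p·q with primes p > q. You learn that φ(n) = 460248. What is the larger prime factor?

φ(n) = (p−1)(q−1) = n − (p+q) + 1, so p + q = 461663 − 460248 + 1 = 1416.
p and q are the roots of t² − 1416t + 461663 = 0.
Discriminant: 1416² − 4·461663 = 2005056 − 1846652 = 158404; √158404 = 398.
q = (1416 − 398)/2 = 509, p = (1416 + 398)/2 = 907.
Check: 509 · 907 = 461663.

907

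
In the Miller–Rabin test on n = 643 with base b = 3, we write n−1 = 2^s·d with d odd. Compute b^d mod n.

643 − 1 = 642 = 2^1 · 321, so d = 321.
3^1 ≡ 3 (mod 643)
3^2 ≡ 3^2 = 9 ≡ 9 (mod 643)
3^4 ≡ 9^2 = 81 ≡ 81 (mod 643)
3^8 ≡ 81^2 = 6561 ≡ 131 (mod 643)
3^16 ≡ 131^2 = 17161 ≡ 443 (mod 643)
3^32 ≡ 443^2 = 196249 ≡ 134 (mod 643)
3^64 ≡ 134^2 = 17956 ≡ 595 (mod 643)
3^128 ≡ 595^2 = 354025 ≡ 375 (mod 643)
3^256 ≡ 375^2 = 140625 ≡ 451 (mod 643)
321 = 256 + 64 + 1 in binary powers of 2.
So 3^321 ≡ 451 · 595 · 3 ≡ 642 (mod 643).
Since 3^d ≡ 642 (mod 643), base 3 does not prove 643 composite.

642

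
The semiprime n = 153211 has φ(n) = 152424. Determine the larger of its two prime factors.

φ(n) = (p−1)(q−1) = n − (p+q) + 1, so p + q = 153211 − 152424 + 1 = 788.
p and q are the roots of t² − 788t + 153211 = 0.
Discriminant: 788² − 4·153211 = 620944 − 612844 = 8100; √8100 = 90.
q = (788 − 90)/2 = 349, p = (788 + 90)/2 = 439.
Check: 349 · 439 = 153211.

439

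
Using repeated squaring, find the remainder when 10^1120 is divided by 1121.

139

10^1 ≡ 10 (mod 1121)
10^2 ≡ 10^2 = 100 ≡ 100 (mod 1121)
10^4 ≡ 100^2 = 10000 ≡ 1032 (mod 1121)
10^8 ≡ 1032^2 = 1065024 ≡ 74 (mod 1121)
10^16 ≡ 74^2 = 5476 ≡ 992 (mod 1121)
10^32 ≡ 992^2 = 984064 ≡ 947 (mod 1121)
10^64 ≡ 947^2 = 896809 ≡ 9 (mod 1121)
10^128 ≡ 9^2 = 81 ≡ 81 (mod 1121)
10^256 ≡ 81^2 = 6561 ≡ 956 (mod 1121)
10^512 ≡ 956^2 = 913936 ≡ 321 (mod 1121)
10^1024 ≡ 321^2 = 103041 ≡ 1030 (mod 1121)
1120 = 1024 + 64 + 32 in binary powers of 2.
So 10^1120 ≡ 1030 · 9 · 947 ≡ 139 (mod 1121).
Since 139 ≠ 1, base 10 is a Fermat witness: 1121 is composite.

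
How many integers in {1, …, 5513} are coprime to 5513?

5328

Factor: 5513 = 37 · 149.
φ(5513) = (37−1) · (149−1) = 36 · 148 = 5328.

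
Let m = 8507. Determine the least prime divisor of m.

47

8507 is odd.
Digit sum 20, not divisible by 3.
Ends in 7: not divisible by 5.
7: 8507 = 7·1215 + 2
11: 8507 = 11·773 + 4
13: 8507 = 13·654 + 5
17: 8507 = 17·500 + 7
19: 8507 = 19·447 + 14
23: 8507 = 23·369 + 20
29: 8507 = 29·293 + 10
31: 8507 = 31·274 + 13
37: 8507 = 37·229 + 34
41: 8507 = 41·207 + 20
43: 8507 = 43·197 + 36
47: 8507 = 47·181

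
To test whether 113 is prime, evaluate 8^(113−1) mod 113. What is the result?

1

8^1 ≡ 8 (mod 113)
8^2 ≡ 8^2 = 64 ≡ 64 (mod 113)
8^4 ≡ 64^2 = 4096 ≡ 28 (mod 113)
8^8 ≡ 28^2 = 784 ≡ 106 (mod 113)
8^16 ≡ 106^2 = 11236 ≡ 49 (mod 113)
8^32 ≡ 49^2 = 2401 ≡ 28 (mod 113)
8^64 ≡ 28^2 = 784 ≡ 106 (mod 113)
112 = 64 + 32 + 16 in binary powers of 2.
So 8^112 ≡ 106 · 28 · 49 ≡ 1 (mod 113).
Since the result is 1, base 8 gives no evidence that 113 is composite.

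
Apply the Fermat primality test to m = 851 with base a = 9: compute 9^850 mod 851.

9^1 ≡ 9 (mod 851)
9^2 ≡ 9^2 = 81 ≡ 81 (mod 851)
9^4 ≡ 81^2 = 6561 ≡ 604 (mod 851)
9^8 ≡ 604^2 = 364816 ≡ 588 (mod 851)
9^16 ≡ 588^2 = 345744 ≡ 238 (mod 851)
9^32 ≡ 238^2 = 56644 ≡ 478 (mod 851)
9^64 ≡ 478^2 = 228484 ≡ 416 (mod 851)
9^128 ≡ 416^2 = 173056 ≡ 303 (mod 851)
9^256 ≡ 303^2 = 91809 ≡ 752 (mod 851)
9^512 ≡ 752^2 = 565504 ≡ 440 (mod 851)
850 = 512 + 256 + 64 + 16 + 2 in binary powers of 2.
So 9^850 ≡ 440 · 752 · 416 · 238 · 81 ≡ 752 (mod 851).
Since 752 ≠ 1, base 9 is a Fermat witness: 851 is composite.

752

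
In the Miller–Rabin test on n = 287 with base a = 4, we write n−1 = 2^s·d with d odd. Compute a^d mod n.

287 − 1 = 286 = 2^1 · 143, so d = 143.
4^1 ≡ 4 (mod 287)
4^2 ≡ 4^2 = 16 ≡ 16 (mod 287)
4^4 ≡ 16^2 = 256 ≡ 256 (mod 287)
4^8 ≡ 256^2 = 65536 ≡ 100 (mod 287)
4^16 ≡ 100^2 = 10000 ≡ 242 (mod 287)
4^32 ≡ 242^2 = 58564 ≡ 16 (mod 287)
4^64 ≡ 16^2 = 256 ≡ 256 (mod 287)
4^128 ≡ 256^2 = 65536 ≡ 100 (mod 287)
143 = 128 + 8 + 4 + 2 + 1 in binary powers of 2.
So 4^143 ≡ 100 · 100 · 256 · 16 · 4 ≡ 23 (mod 287).
Squaring chain: 23; never reaches −1, so base 4 is a Miller–Rabin witness that 287 is composite.

23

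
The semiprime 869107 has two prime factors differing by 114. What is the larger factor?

Since p = q + 114, we have 869107 = q(q + 114), so q² + 114q − 869107 = 0.
Discriminant: 114² + 4·869107 = 12996 + 3476428 = 3489424; √3489424 = 1868.
q = (−114 + 1868)/2 = 877, and p = q + 114 = 991.
Check: 877 · 991 = 869107.

991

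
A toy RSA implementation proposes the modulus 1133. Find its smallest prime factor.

1133 is odd.
Digit sum 8, not divisible by 3.
Ends in 3: not divisible by 5.
7: 1133 = 7·161 + 6
11: 1133 = 11·103

11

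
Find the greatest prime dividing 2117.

73

2117 = 29 · 73
73 is prime.
So 2117 = 29 · 73; the largest prime factor is 73.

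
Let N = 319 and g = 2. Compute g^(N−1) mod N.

2^1 ≡ 2 (mod 319)
2^2 ≡ 2^2 = 4 ≡ 4 (mod 319)
2^4 ≡ 4^2 = 16 ≡ 16 (mod 319)
2^8 ≡ 16^2 = 256 ≡ 256 (mod 319)
2^16 ≡ 256^2 = 65536 ≡ 141 (mod 319)
2^32 ≡ 141^2 = 19881 ≡ 103 (mod 319)
2^64 ≡ 103^2 = 10609 ≡ 82 (mod 319)
2^128 ≡ 82^2 = 6724 ≡ 25 (mod 319)
2^256 ≡ 25^2 = 625 ≡ 306 (mod 319)
318 = 256 + 32 + 16 + 8 + 4 + 2 in binary powers of 2.
So 2^318 ≡ 306 · 103 · 141 · 256 · 16 · 4 ≡ 212 (mod 319).
Since 212 ≠ 1, base 2 is a Fermat witness: 319 is composite.

212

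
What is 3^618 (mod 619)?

3^1 ≡ 3 (mod 619)
3^2 ≡ 3^2 = 9 ≡ 9 (mod 619)
3^4 ≡ 9^2 = 81 ≡ 81 (mod 619)
3^8 ≡ 81^2 = 6561 ≡ 371 (mod 619)
3^16 ≡ 371^2 = 137641 ≡ 223 (mod 619)
3^32 ≡ 223^2 = 49729 ≡ 209 (mod 619)
3^64 ≡ 209^2 = 43681 ≡ 351 (mod 619)
3^128 ≡ 351^2 = 123201 ≡ 20 (mod 619)
3^256 ≡ 20^2 = 400 ≡ 400 (mod 619)
3^512 ≡ 400^2 = 160000 ≡ 298 (mod 619)
618 = 512 + 64 + 32 + 8 + 2 in binary powers of 2.
So 3^618 ≡ 298 · 351 · 209 · 371 · 9 ≡ 1 (mod 619).
Since the result is 1, base 3 gives no evidence that 619 is composite.

1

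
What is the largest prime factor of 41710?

97

41710 = 2 · 20855
20855 = 5 · 4171
4171 = 43 · 97
97 is prime.
So 41710 = 2 · 5 · 43 · 97; the largest prime factor is 97.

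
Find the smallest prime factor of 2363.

17

2363 is odd.
Digit sum 14, not divisible by 3.
Ends in 3: not divisible by 5.
7: 2363 = 7·337 + 4
11: 2363 = 11·214 + 9
13: 2363 = 13·181 + 10
17: 2363 = 17·139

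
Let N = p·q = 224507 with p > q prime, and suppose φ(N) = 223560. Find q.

461

φ(n) = (p−1)(q−1) = n − (p+q) + 1, so p + q = 224507 − 223560 + 1 = 948.
p and q are the roots of t² − 948t + 224507 = 0.
Discriminant: 948² − 4·224507 = 898704 − 898028 = 676; √676 = 26.
q = (948 − 26)/2 = 461, p = (948 + 26)/2 = 487.
Check: 461 · 487 = 224507.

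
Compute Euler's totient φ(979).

Factor: 979 = 11 · 89.
φ(979) = (11−1) · (89−1) = 10 · 88 = 880.

880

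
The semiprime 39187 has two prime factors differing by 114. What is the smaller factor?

Since p = q + 114, we have 39187 = q(q + 114), so q² + 114q − 39187 = 0.
Discriminant: 114² + 4·39187 = 12996 + 156748 = 169744; √169744 = 412.
q = (−114 + 412)/2 = 149, and p = q + 114 = 263.
Check: 149 · 263 = 39187.

149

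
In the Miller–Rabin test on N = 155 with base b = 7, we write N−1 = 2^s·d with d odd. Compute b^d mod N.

142

155 − 1 = 154 = 2^1 · 77, so d = 77.
7^1 ≡ 7 (mod 155)
7^2 ≡ 7^2 = 49 ≡ 49 (mod 155)
7^4 ≡ 49^2 = 2401 ≡ 76 (mod 155)
7^8 ≡ 76^2 = 5776 ≡ 41 (mod 155)
7^16 ≡ 41^2 = 1681 ≡ 131 (mod 155)
7^32 ≡ 131^2 = 17161 ≡ 111 (mod 155)
7^64 ≡ 111^2 = 12321 ≡ 76 (mod 155)
77 = 64 + 8 + 4 + 1 in binary powers of 2.
So 7^77 ≡ 76 · 41 · 76 · 7 ≡ 142 (mod 155).
Squaring chain: 142; never reaches −1, so base 7 is a Miller–Rabin witness that 155 is composite.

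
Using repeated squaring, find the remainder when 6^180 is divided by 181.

6^1 ≡ 6 (mod 181)
6^2 ≡ 6^2 = 36 ≡ 36 (mod 181)
6^4 ≡ 36^2 = 1296 ≡ 29 (mod 181)
6^8 ≡ 29^2 = 841 ≡ 117 (mod 181)
6^16 ≡ 117^2 = 13689 ≡ 114 (mod 181)
6^32 ≡ 114^2 = 12996 ≡ 145 (mod 181)
6^64 ≡ 145^2 = 21025 ≡ 29 (mod 181)
6^128 ≡ 29^2 = 841 ≡ 117 (mod 181)
180 = 128 + 32 + 16 + 4 in binary powers of 2.
So 6^180 ≡ 117 · 145 · 114 · 29 ≡ 1 (mod 181).
Since the result is 1, base 6 gives no evidence that 181 is composite.

1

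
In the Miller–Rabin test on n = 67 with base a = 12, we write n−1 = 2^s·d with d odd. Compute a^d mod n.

66

67 − 1 = 66 = 2^1 · 33, so d = 33.
12^1 ≡ 12 (mod 67)
12^2 ≡ 12^2 = 144 ≡ 10 (mod 67)
12^4 ≡ 10^2 = 100 ≡ 33 (mod 67)
12^8 ≡ 33^2 = 1089 ≡ 17 (mod 67)
12^16 ≡ 17^2 = 289 ≡ 21 (mod 67)
12^32 ≡ 21^2 = 441 ≡ 39 (mod 67)
33 = 32 + 1 in binary powers of 2.
So 12^33 ≡ 39 · 12 ≡ 66 (mod 67).
Since 12^d ≡ 66 (mod 67), base 12 does not prove 67 composite.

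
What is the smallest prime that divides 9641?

31

9641 is odd.
Digit sum 20, not divisible by 3.
Ends in 1: not divisible by 5.
7: 9641 = 7·1377 + 2
11: 9641 = 11·876 + 5
13: 9641 = 13·741 + 8
17: 9641 = 17·567 + 2
19: 9641 = 19·507 + 8
23: 9641 = 23·419 + 4
29: 9641 = 29·332 + 13
31: 9641 = 31·311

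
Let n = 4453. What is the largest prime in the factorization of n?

73

4453 = 61 · 73
73 is prime.
So 4453 = 61 · 73; the largest prime factor is 73.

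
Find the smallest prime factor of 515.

515 is odd.
Digit sum 11, not divisible by 3.
Ends in 5: divisible by 5.

5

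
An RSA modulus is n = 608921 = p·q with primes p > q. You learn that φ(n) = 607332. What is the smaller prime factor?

643

φ(n) = (p−1)(q−1) = n − (p+q) + 1, so p + q = 608921 − 607332 + 1 = 1590.
p and q are the roots of t² − 1590t + 608921 = 0.
Discriminant: 1590² − 4·608921 = 2528100 − 2435684 = 92416; √92416 = 304.
q = (1590 − 304)/2 = 643, p = (1590 + 304)/2 = 947.
Check: 643 · 947 = 608921.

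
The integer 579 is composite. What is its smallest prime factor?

3

579 is odd.
Digit sum 21, divisible by 3.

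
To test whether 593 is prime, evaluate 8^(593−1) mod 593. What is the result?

1

8^1 ≡ 8 (mod 593)
8^2 ≡ 8^2 = 64 ≡ 64 (mod 593)
8^4 ≡ 64^2 = 4096 ≡ 538 (mod 593)
8^8 ≡ 538^2 = 289444 ≡ 60 (mod 593)
8^16 ≡ 60^2 = 3600 ≡ 42 (mod 593)
8^32 ≡ 42^2 = 1764 ≡ 578 (mod 593)
8^64 ≡ 578^2 = 334084 ≡ 225 (mod 593)
8^128 ≡ 225^2 = 50625 ≡ 220 (mod 593)
8^256 ≡ 220^2 = 48400 ≡ 367 (mod 593)
8^512 ≡ 367^2 = 134689 ≡ 78 (mod 593)
592 = 512 + 64 + 16 in binary powers of 2.
So 8^592 ≡ 78 · 225 · 42 ≡ 1 (mod 593).
Since the result is 1, base 8 gives no evidence that 593 is composite.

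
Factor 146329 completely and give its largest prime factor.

146329 = 41 · 3569
3569 = 43 · 83
83 is prime.
So 146329 = 41 · 43 · 83; the largest prime factor is 83.

83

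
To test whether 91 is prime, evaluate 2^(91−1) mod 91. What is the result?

2^1 ≡ 2 (mod 91)
2^2 ≡ 2^2 = 4 ≡ 4 (mod 91)
2^4 ≡ 4^2 = 16 ≡ 16 (mod 91)
2^8 ≡ 16^2 = 256 ≡ 74 (mod 91)
2^16 ≡ 74^2 = 5476 ≡ 16 (mod 91)
2^32 ≡ 16^2 = 256 ≡ 74 (mod 91)
2^64 ≡ 74^2 = 5476 ≡ 16 (mod 91)
90 = 64 + 16 + 8 + 2 in binary powers of 2.
So 2^90 ≡ 16 · 16 · 74 · 4 ≡ 64 (mod 91).
Since 64 ≠ 1, base 2 is a Fermat witness: 91 is composite.

64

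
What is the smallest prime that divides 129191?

129191 is odd.
Digit sum 23, not divisible by 3.
Ends in 1: not divisible by 5.
7: 129191 = 7·18455 + 6
11: 129191 = 11·11744 + 7
13: 129191 = 13·9937 + 10
17: 129191 = 17·7599 + 8
19: 129191 = 19·6799 + 10
23: 129191 = 23·5617

23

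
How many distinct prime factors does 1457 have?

1457 = 31 · 47
1457 = 31 · 47, which has 2 distinct prime factors.

2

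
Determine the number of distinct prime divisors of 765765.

6

765765 = 3^2 · 85085
85085 = 5 · 17017
17017 = 7 · 2431
2431 = 11 · 221
221 = 13 · 17
765765 = 3^2 · 5 · 7 · 11 · 13 · 17, which has 6 distinct prime factors.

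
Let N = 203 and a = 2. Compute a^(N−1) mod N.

93

2^1 ≡ 2 (mod 203)
2^2 ≡ 2^2 = 4 ≡ 4 (mod 203)
2^4 ≡ 4^2 = 16 ≡ 16 (mod 203)
2^8 ≡ 16^2 = 256 ≡ 53 (mod 203)
2^16 ≡ 53^2 = 2809 ≡ 170 (mod 203)
2^32 ≡ 170^2 = 28900 ≡ 74 (mod 203)
2^64 ≡ 74^2 = 5476 ≡ 198 (mod 203)
2^128 ≡ 198^2 = 39204 ≡ 25 (mod 203)
202 = 128 + 64 + 8 + 2 in binary powers of 2.
So 2^202 ≡ 25 · 198 · 53 · 4 ≡ 93 (mod 203).
Since 93 ≠ 1, base 2 is a Fermat witness: 203 is composite.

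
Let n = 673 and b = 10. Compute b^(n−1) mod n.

1

10^1 ≡ 10 (mod 673)
10^2 ≡ 10^2 = 100 ≡ 100 (mod 673)
10^4 ≡ 100^2 = 10000 ≡ 578 (mod 673)
10^8 ≡ 578^2 = 334084 ≡ 276 (mod 673)
10^16 ≡ 276^2 = 76176 ≡ 127 (mod 673)
10^32 ≡ 127^2 = 16129 ≡ 650 (mod 673)
10^64 ≡ 650^2 = 422500 ≡ 529 (mod 673)
10^128 ≡ 529^2 = 279841 ≡ 546 (mod 673)
10^256 ≡ 546^2 = 298116 ≡ 650 (mod 673)
10^512 ≡ 650^2 = 422500 ≡ 529 (mod 673)
672 = 512 + 128 + 32 in binary powers of 2.
So 10^672 ≡ 529 · 546 · 650 ≡ 1 (mod 673).
Since the result is 1, base 10 gives no evidence that 673 is composite.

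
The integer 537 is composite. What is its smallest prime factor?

537 is odd.
Digit sum 15, divisible by 3.

3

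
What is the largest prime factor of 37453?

67

37453 = 13 · 2881
2881 = 43 · 67
67 is prime.
So 37453 = 13 · 43 · 67; the largest prime factor is 67.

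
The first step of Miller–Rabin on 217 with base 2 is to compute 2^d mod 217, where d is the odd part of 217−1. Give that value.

190

217 − 1 = 216 = 2^3 · 27, so d = 27.
2^1 ≡ 2 (mod 217)
2^2 ≡ 2^2 = 4 ≡ 4 (mod 217)
2^4 ≡ 4^2 = 16 ≡ 16 (mod 217)
2^8 ≡ 16^2 = 256 ≡ 39 (mod 217)
2^16 ≡ 39^2 = 1521 ≡ 2 (mod 217)
27 = 16 + 8 + 2 + 1 in binary powers of 2.
So 2^27 ≡ 2 · 39 · 4 · 2 ≡ 190 (mod 217).
Squaring chain: 190 → 78 → 8; never reaches −1, so base 2 is a Miller–Rabin witness that 217 is composite.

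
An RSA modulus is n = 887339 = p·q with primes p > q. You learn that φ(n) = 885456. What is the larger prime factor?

947

φ(n) = (p−1)(q−1) = n − (p+q) + 1, so p + q = 887339 − 885456 + 1 = 1884.
p and q are the roots of t² − 1884t + 887339 = 0.
Discriminant: 1884² − 4·887339 = 3549456 − 3549356 = 100; √100 = 10.
q = (1884 − 10)/2 = 937, p = (1884 + 10)/2 = 947.
Check: 937 · 947 = 887339.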